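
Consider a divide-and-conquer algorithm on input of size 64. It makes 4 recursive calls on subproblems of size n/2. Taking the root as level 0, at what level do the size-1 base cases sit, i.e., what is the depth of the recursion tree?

For divide and conquer with division factor 2:

Problem sizes at each level:
Level 0: 64
Level 1: 32
Level 2: 16
Level 3: 8
Level 4: 4
Level 5: 2
Level 6: 1

The root is level 0 and the size-1 base case is level 6 (the tree spans levels 0 through 6, i.e. 7 levels counting the root), so the depth is the number of divisions: log_2(64) = 6

The recursion tree depth is log_2(64) = 6. At each level, the problem size is divided by 2, so it takes 6 divisions to reduce to a base case of size 1. The algorithm makes 4 recursive calls at each level.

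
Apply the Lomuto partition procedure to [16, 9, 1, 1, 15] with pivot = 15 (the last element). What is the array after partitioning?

Lomuto partition with pivot = 15:

Initial array: [16, 9, 1, 1, 15]

arr[0]=16 > 15: no swap
arr[1]=9 <= 15: swap with position 0, array becomes [9, 16, 1, 1, 15]
arr[2]=1 <= 15: swap with position 1, array becomes [9, 1, 16, 1, 15]
arr[3]=1 <= 15: swap with position 2, array becomes [9, 1, 1, 16, 15]

Place pivot at position 3: [9, 1, 1, 15, 16]
Pivot position: 3

After partitioning with pivot 15, the array becomes [9, 1, 1, 15, 16]. The pivot is placed at index 3. All elements to the left of the pivot are <= 15, and all elements to the right are > 15.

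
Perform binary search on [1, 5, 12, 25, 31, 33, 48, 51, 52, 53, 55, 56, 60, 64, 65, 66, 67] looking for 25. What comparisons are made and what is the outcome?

Binary search for 25 in [1, 5, 12, 25, 31, 33, 48, 51, 52, 53, 55, 56, 60, 64, 65, 66, 67]:

lo=0, hi=16, mid=8, arr[mid]=52 -> 52 > 25, search left half
lo=0, hi=7, mid=3, arr[mid]=25 -> Found target at index 3!

Binary search finds 25 at index 3 after 2 comparisons. The search repeatedly halves the search space by comparing with the middle element.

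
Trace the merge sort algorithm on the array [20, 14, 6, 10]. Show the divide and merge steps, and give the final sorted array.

Merge sort trace:

Split: [20, 14, 6, 10] -> [20, 14] and [6, 10]
  Split: [20, 14] -> [20] and [14]
  Merge: [20] + [14] -> [14, 20]
  Split: [6, 10] -> [6] and [10]
  Merge: [6] + [10] -> [6, 10]
Merge: [14, 20] + [6, 10] -> [6, 10, 14, 20]

Final sorted array: [6, 10, 14, 20]

The merge sort proceeds by recursively splitting the array and merging sorted halves.
After all merges, the sorted array is [6, 10, 14, 20].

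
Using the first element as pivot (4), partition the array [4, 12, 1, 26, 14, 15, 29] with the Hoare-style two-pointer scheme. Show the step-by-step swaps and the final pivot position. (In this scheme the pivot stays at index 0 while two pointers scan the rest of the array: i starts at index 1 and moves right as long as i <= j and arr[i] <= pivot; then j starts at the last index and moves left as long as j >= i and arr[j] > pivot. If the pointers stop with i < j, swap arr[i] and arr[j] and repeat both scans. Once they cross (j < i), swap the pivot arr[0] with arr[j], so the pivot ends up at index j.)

Hoare-style two-pointer partition with pivot = 4:

Initial array: [4, 12, 1, 26, 14, 15, 29]

Pointers start at i = 1, j = 6.
i stops at index 1 (arr[1]=12 > 4), j stops at index 2 (arr[2]=1 <= 4): swap arr[1] and arr[2], array becomes [4, 1, 12, 26, 14, 15, 29]
i ends at 2, j ends at 1: the pointers have crossed (j < i), so scanning stops.

Swap pivot arr[0] with arr[1] to place pivot at position 1: [1, 4, 12, 26, 14, 15, 29]
Pivot position: 1

After partitioning with pivot 4, the array becomes [1, 4, 12, 26, 14, 15, 29]. The pivot is placed at index 1. All elements to the left of the pivot are <= 4, and all elements to the right are > 4.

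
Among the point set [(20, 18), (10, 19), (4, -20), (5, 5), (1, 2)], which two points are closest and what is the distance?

Computing all pairwise distances among 5 points:

d((20, 18), (10, 19)) = 10.0499
d((20, 18), (4, -20)) = 41.2311
d((20, 18), (5, 5)) = 19.8494
d((20, 18), (1, 2)) = 24.8395
d((10, 19), (4, -20)) = 39.4588
d((10, 19), (5, 5)) = 14.8661
d((10, 19), (1, 2)) = 19.2354
d((4, -20), (5, 5)) = 25.02
d((4, -20), (1, 2)) = 22.2036
d((5, 5), (1, 2)) = 5.0 <-- minimum

Closest pair: (5, 5) and (1, 2) with distance 5.0

The closest pair is (5, 5) and (1, 2) with Euclidean distance 5.0. For 5 points, brute-force pairwise comparison is shown above. For large n, the divide-and-conquer algorithm (sort by x, recurse on halves, check the dividing strip) achieves O(n log n).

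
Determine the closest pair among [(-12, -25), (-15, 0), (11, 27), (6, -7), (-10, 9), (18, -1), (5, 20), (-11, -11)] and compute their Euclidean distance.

Computing all pairwise distances among 8 points:

d((-12, -25), (-15, 0)) = 25.1794
d((-12, -25), (11, 27)) = 56.8595
d((-12, -25), (6, -7)) = 25.4558
d((-12, -25), (-10, 9)) = 34.0588
d((-12, -25), (18, -1)) = 38.4187
d((-12, -25), (5, 20)) = 48.1041
d((-12, -25), (-11, -11)) = 14.0357
d((-15, 0), (11, 27)) = 37.4833
d((-15, 0), (6, -7)) = 22.1359
d((-15, 0), (-10, 9)) = 10.2956
d((-15, 0), (18, -1)) = 33.0151
d((-15, 0), (5, 20)) = 28.2843
d((-15, 0), (-11, -11)) = 11.7047
d((11, 27), (6, -7)) = 34.3657
d((11, 27), (-10, 9)) = 27.6586
d((11, 27), (18, -1)) = 28.8617
d((11, 27), (5, 20)) = 9.2195 <-- minimum
d((11, 27), (-11, -11)) = 43.909
d((6, -7), (-10, 9)) = 22.6274
d((6, -7), (18, -1)) = 13.4164
d((6, -7), (5, 20)) = 27.0185
d((6, -7), (-11, -11)) = 17.4642
d((-10, 9), (18, -1)) = 29.7321
d((-10, 9), (5, 20)) = 18.6011
d((-10, 9), (-11, -11)) = 20.025
d((18, -1), (5, 20)) = 24.6982
d((18, -1), (-11, -11)) = 30.6757
d((5, 20), (-11, -11)) = 34.8855

Closest pair: (11, 27) and (5, 20) with distance 9.2195

The closest pair is (11, 27) and (5, 20) with Euclidean distance 9.2195. For 8 points, brute-force pairwise comparison is shown above. For large n, the divide-and-conquer algorithm (sort by x, recurse on halves, check the dividing strip) achieves O(n log n).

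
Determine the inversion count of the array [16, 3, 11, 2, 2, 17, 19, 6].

Finding inversions in [16, 3, 11, 2, 2, 17, 19, 6]:

(0, 1): arr[0]=16 > arr[1]=3
(0, 2): arr[0]=16 > arr[2]=11
(0, 3): arr[0]=16 > arr[3]=2
(0, 4): arr[0]=16 > arr[4]=2
(0, 7): arr[0]=16 > arr[7]=6
(1, 3): arr[1]=3 > arr[3]=2
(1, 4): arr[1]=3 > arr[4]=2
(2, 3): arr[2]=11 > arr[3]=2
(2, 4): arr[2]=11 > arr[4]=2
(2, 7): arr[2]=11 > arr[7]=6
(5, 7): arr[5]=17 > arr[7]=6
(6, 7): arr[6]=19 > arr[7]=6

Total inversions: 12

The array has 12 inversion(s): (0,1), (0,2), (0,3), (0,4), (0,7), (1,3), (1,4), (2,3), (2,4), (2,7), (5,7), (6,7). Each pair (i,j) satisfies i < j and arr[i] > arr[j].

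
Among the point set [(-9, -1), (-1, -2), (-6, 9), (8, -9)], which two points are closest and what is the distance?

Computing all pairwise distances among 4 points:

d((-9, -1), (-1, -2)) = 8.0623 <-- minimum
d((-9, -1), (-6, 9)) = 10.4403
d((-9, -1), (8, -9)) = 18.7883
d((-1, -2), (-6, 9)) = 12.083
d((-1, -2), (8, -9)) = 11.4018
d((-6, 9), (8, -9)) = 22.8035

Closest pair: (-9, -1) and (-1, -2) with distance 8.0623

The closest pair is (-9, -1) and (-1, -2) with Euclidean distance 8.0623. For 4 points, brute-force pairwise comparison is shown above. For large n, the divide-and-conquer algorithm (sort by x, recurse on halves, check the dividing strip) achieves O(n log n).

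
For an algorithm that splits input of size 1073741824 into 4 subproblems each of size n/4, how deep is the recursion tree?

For divide and conquer with division factor 4:

Problem sizes at each level:
Level 0: 1073741824
Level 1: 268435456
Level 2: 67108864
Level 3: 16777216
Level 4: 4194304
Level 5: 1048576
Level 6: 262144
Level 7: 65536
Level 8: 16384
Level 9: 4096
Level 10: 1024
Level 11: 256
Level 12: 64
Level 13: 16
Level 14: 4
Level 15: 1

The root is level 0 and the size-1 base case is level 15 (the tree spans levels 0 through 15, i.e. 16 levels counting the root), so the depth is the number of divisions: log_4(1073741824) = 15

The recursion tree depth is log_4(1073741824) = 15. At each level, the problem size is divided by 4, so it takes 15 divisions to reduce to a base case of size 1. The algorithm makes 4 recursive calls at each level.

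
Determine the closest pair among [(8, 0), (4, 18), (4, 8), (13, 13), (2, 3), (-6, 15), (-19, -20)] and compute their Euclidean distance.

Computing all pairwise distances among 7 points:

d((8, 0), (4, 18)) = 18.4391
d((8, 0), (4, 8)) = 8.9443
d((8, 0), (13, 13)) = 13.9284
d((8, 0), (2, 3)) = 6.7082
d((8, 0), (-6, 15)) = 20.5183
d((8, 0), (-19, -20)) = 33.6006
d((4, 18), (4, 8)) = 10.0
d((4, 18), (13, 13)) = 10.2956
d((4, 18), (2, 3)) = 15.1327
d((4, 18), (-6, 15)) = 10.4403
d((4, 18), (-19, -20)) = 44.4185
d((4, 8), (13, 13)) = 10.2956
d((4, 8), (2, 3)) = 5.3852 <-- minimum
d((4, 8), (-6, 15)) = 12.2066
d((4, 8), (-19, -20)) = 36.2353
d((13, 13), (2, 3)) = 14.8661
d((13, 13), (-6, 15)) = 19.105
d((13, 13), (-19, -20)) = 45.9674
d((2, 3), (-6, 15)) = 14.4222
d((2, 3), (-19, -20)) = 31.1448
d((-6, 15), (-19, -20)) = 37.3363

Closest pair: (4, 8) and (2, 3) with distance 5.3852

The closest pair is (4, 8) and (2, 3) with Euclidean distance 5.3852. For 7 points, brute-force pairwise comparison is shown above. For large n, the divide-and-conquer algorithm (sort by x, recurse on halves, check the dividing strip) achieves O(n log n).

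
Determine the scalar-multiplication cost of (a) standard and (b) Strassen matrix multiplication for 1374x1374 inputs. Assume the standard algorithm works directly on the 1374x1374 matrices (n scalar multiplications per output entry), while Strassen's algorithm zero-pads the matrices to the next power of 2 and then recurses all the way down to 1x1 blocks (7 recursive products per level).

Matrix multiplication for 1374x1374 matrices:

Strassen's algorithm requires power-of-2 dimensions. Pad 1374x1374 to 2048x2048 (next power of 2).

Standard algorithm: 1374^3 = 2593941624 multiplications
Strassen's algorithm: 7^(log2(2048)) = 7^11 = 1977326743 multiplications
Savings: 2593941624 - 1977326743 = 616614881 multiplications

Standard: 2593941624 multiplications (1374^3). Strassen: 1977326743 multiplications (7^11, after padding to 2048x2048). Strassen reduces 8 recursive multiplications to 7 at each level.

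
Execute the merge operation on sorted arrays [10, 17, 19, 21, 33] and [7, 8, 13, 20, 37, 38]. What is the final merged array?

Merging process:

Compare 10 vs 7: take 7 from right. Merged: [7]
Compare 10 vs 8: take 8 from right. Merged: [7, 8]
Compare 10 vs 13: take 10 from left. Merged: [7, 8, 10]
Compare 17 vs 13: take 13 from right. Merged: [7, 8, 10, 13]
Compare 17 vs 20: take 17 from left. Merged: [7, 8, 10, 13, 17]
Compare 19 vs 20: take 19 from left. Merged: [7, 8, 10, 13, 17, 19]
Compare 21 vs 20: take 20 from right. Merged: [7, 8, 10, 13, 17, 19, 20]
Compare 21 vs 37: take 21 from left. Merged: [7, 8, 10, 13, 17, 19, 20, 21]
Compare 33 vs 37: take 33 from left. Merged: [7, 8, 10, 13, 17, 19, 20, 21, 33]
Append remaining from right: [37, 38]. Merged: [7, 8, 10, 13, 17, 19, 20, 21, 33, 37, 38]

Final merged array: [7, 8, 10, 13, 17, 19, 20, 21, 33, 37, 38]
Total comparisons: 9

The merged array is [7, 8, 10, 13, 17, 19, 20, 21, 33, 37, 38], requiring 9 comparisons. The merge step runs in O(n) time where n is the total number of elements.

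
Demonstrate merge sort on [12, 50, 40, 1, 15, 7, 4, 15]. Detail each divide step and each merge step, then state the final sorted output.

Merge sort trace:

Split: [12, 50, 40, 1, 15, 7, 4, 15] -> [12, 50, 40, 1] and [15, 7, 4, 15]
  Split: [12, 50, 40, 1] -> [12, 50] and [40, 1]
    Split: [12, 50] -> [12] and [50]
    Merge: [12] + [50] -> [12, 50]
    Split: [40, 1] -> [40] and [1]
    Merge: [40] + [1] -> [1, 40]
  Merge: [12, 50] + [1, 40] -> [1, 12, 40, 50]
  Split: [15, 7, 4, 15] -> [15, 7] and [4, 15]
    Split: [15, 7] -> [15] and [7]
    Merge: [15] + [7] -> [7, 15]
    Split: [4, 15] -> [4] and [15]
    Merge: [4] + [15] -> [4, 15]
  Merge: [7, 15] + [4, 15] -> [4, 7, 15, 15]
Merge: [1, 12, 40, 50] + [4, 7, 15, 15] -> [1, 4, 7, 12, 15, 15, 40, 50]

Final sorted array: [1, 4, 7, 12, 15, 15, 40, 50]

The merge sort proceeds by recursively splitting the array and merging sorted halves.
After all merges, the sorted array is [1, 4, 7, 12, 15, 15, 40, 50].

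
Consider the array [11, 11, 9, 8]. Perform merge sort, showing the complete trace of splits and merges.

Merge sort trace:

Split: [11, 11, 9, 8] -> [11, 11] and [9, 8]
  Split: [11, 11] -> [11] and [11]
  Merge: [11] + [11] -> [11, 11]
  Split: [9, 8] -> [9] and [8]
  Merge: [9] + [8] -> [8, 9]
Merge: [11, 11] + [8, 9] -> [8, 9, 11, 11]

Final sorted array: [8, 9, 11, 11]

The merge sort proceeds by recursively splitting the array and merging sorted halves.
After all merges, the sorted array is [8, 9, 11, 11].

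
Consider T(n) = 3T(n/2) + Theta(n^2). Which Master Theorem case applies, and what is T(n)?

Master Theorem for T(n) = 3T(n/2) + O(n^2):

a = 3, b = 2, c = 2
log_b(a) = log_2(3) = 1.5850

Case 3: c = 2 > log_2(3) = 1.5850
T(n) = O(n^2) = O(n^2)

For T(n) = 3T(n/2) + O(n^2): log_2(3) = 1.5850. This is Case 3 of the Master Theorem (c > log_b(a), work dominated by root), giving O(n^2).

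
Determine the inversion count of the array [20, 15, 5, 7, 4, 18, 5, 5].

Finding inversions in [20, 15, 5, 7, 4, 18, 5, 5]:

(0, 1): arr[0]=20 > arr[1]=15
(0, 2): arr[0]=20 > arr[2]=5
(0, 3): arr[0]=20 > arr[3]=7
(0, 4): arr[0]=20 > arr[4]=4
(0, 5): arr[0]=20 > arr[5]=18
(0, 6): arr[0]=20 > arr[6]=5
(0, 7): arr[0]=20 > arr[7]=5
(1, 2): arr[1]=15 > arr[2]=5
(1, 3): arr[1]=15 > arr[3]=7
(1, 4): arr[1]=15 > arr[4]=4
(1, 6): arr[1]=15 > arr[6]=5
(1, 7): arr[1]=15 > arr[7]=5
(2, 4): arr[2]=5 > arr[4]=4
(3, 4): arr[3]=7 > arr[4]=4
(3, 6): arr[3]=7 > arr[6]=5
(3, 7): arr[3]=7 > arr[7]=5
(5, 6): arr[5]=18 > arr[6]=5
(5, 7): arr[5]=18 > arr[7]=5

Total inversions: 18

The array has 18 inversion(s): (0,1), (0,2), (0,3), (0,4), (0,5), (0,6), (0,7), (1,2), (1,3), (1,4), (1,6), (1,7), (2,4), (3,4), (3,6), (3,7), (5,6), (5,7). Each pair (i,j) satisfies i < j and arr[i] > arr[j].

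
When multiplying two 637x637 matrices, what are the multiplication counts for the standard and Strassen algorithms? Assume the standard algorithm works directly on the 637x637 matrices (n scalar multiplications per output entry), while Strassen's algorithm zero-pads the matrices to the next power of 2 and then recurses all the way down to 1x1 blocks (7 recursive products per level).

Matrix multiplication for 637x637 matrices:

Strassen's algorithm requires power-of-2 dimensions. Pad 637x637 to 1024x1024 (next power of 2).

Standard algorithm: 637^3 = 258474853 multiplications
Strassen's algorithm: 7^(log2(1024)) = 7^10 = 282475249 multiplications
Difference: 258474853 - 282475249 = -24000396 (Strassen uses MORE here due to padding overhead — for small or just-over-power-of-2 n, padding can outweigh the per-level savings)

Standard: 258474853 multiplications (637^3). Strassen: 282475249 multiplications (7^10, after padding to 1024x1024). Strassen reduces 8 recursive multiplications to 7 at each level.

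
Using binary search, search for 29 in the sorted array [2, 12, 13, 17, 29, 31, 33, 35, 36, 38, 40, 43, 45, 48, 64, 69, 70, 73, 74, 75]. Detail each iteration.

Binary search for 29 in [2, 12, 13, 17, 29, 31, 33, 35, 36, 38, 40, 43, 45, 48, 64, 69, 70, 73, 74, 75]:

lo=0, hi=19, mid=9, arr[mid]=38 -> 38 > 29, search left half
lo=0, hi=8, mid=4, arr[mid]=29 -> Found target at index 4!

Binary search finds 29 at index 4 after 2 comparisons. The search repeatedly halves the search space by comparing with the middle element.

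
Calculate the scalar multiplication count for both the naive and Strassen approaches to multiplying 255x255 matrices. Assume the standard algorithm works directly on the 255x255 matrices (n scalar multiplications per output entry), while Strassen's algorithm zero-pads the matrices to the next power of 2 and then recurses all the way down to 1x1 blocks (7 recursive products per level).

Matrix multiplication for 255x255 matrices:

Strassen's algorithm requires power-of-2 dimensions. Pad 255x255 to 256x256 (next power of 2).

Standard algorithm: 255^3 = 16581375 multiplications
Strassen's algorithm: 7^(log2(256)) = 7^8 = 5764801 multiplications
Savings: 16581375 - 5764801 = 10816574 multiplications

Standard: 16581375 multiplications (255^3). Strassen: 5764801 multiplications (7^8, after padding to 256x256). Strassen reduces 8 recursive multiplications to 7 at each level.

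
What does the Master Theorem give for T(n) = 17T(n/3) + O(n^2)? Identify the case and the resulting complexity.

Master Theorem for T(n) = 17T(n/3) + O(n^2):

a = 17, b = 3, c = 2
log_b(a) = log_3(17) = 2.5789

Case 1: c = 2 < log_3(17) = 2.5789
T(n) = O(n^(log_3 17))

For T(n) = 17T(n/3) + O(n^2): log_3(17) = 2.5789. This is Case 1 of the Master Theorem (c < log_b(a), work dominated by leaves), giving O(n^(log_3 17)).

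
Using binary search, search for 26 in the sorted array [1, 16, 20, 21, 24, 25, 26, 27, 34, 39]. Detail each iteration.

Binary search for 26 in [1, 16, 20, 21, 24, 25, 26, 27, 34, 39]:

lo=0, hi=9, mid=4, arr[mid]=24 -> 24 < 26, search right half
lo=5, hi=9, mid=7, arr[mid]=27 -> 27 > 26, search left half
lo=5, hi=6, mid=5, arr[mid]=25 -> 25 < 26, search right half
lo=6, hi=6, mid=6, arr[mid]=26 -> Found target at index 6!

Binary search finds 26 at index 6 after 4 comparisons. The search repeatedly halves the search space by comparing with the middle element.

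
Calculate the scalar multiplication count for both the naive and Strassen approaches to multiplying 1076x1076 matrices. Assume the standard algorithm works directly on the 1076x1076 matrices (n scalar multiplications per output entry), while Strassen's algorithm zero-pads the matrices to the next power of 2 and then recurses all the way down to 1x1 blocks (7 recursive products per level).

Matrix multiplication for 1076x1076 matrices:

Strassen's algorithm requires power-of-2 dimensions. Pad 1076x1076 to 2048x2048 (next power of 2).

Standard algorithm: 1076^3 = 1245766976 multiplications
Strassen's algorithm: 7^(log2(2048)) = 7^11 = 1977326743 multiplications
Difference: 1245766976 - 1977326743 = -731559767 (Strassen uses MORE here due to padding overhead — for small or just-over-power-of-2 n, padding can outweigh the per-level savings)

Standard: 1245766976 multiplications (1076^3). Strassen: 1977326743 multiplications (7^11, after padding to 2048x2048). Strassen reduces 8 recursive multiplications to 7 at each level.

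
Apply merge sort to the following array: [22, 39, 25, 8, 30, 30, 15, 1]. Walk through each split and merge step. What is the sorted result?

Merge sort trace:

Split: [22, 39, 25, 8, 30, 30, 15, 1] -> [22, 39, 25, 8] and [30, 30, 15, 1]
  Split: [22, 39, 25, 8] -> [22, 39] and [25, 8]
    Split: [22, 39] -> [22] and [39]
    Merge: [22] + [39] -> [22, 39]
    Split: [25, 8] -> [25] and [8]
    Merge: [25] + [8] -> [8, 25]
  Merge: [22, 39] + [8, 25] -> [8, 22, 25, 39]
  Split: [30, 30, 15, 1] -> [30, 30] and [15, 1]
    Split: [30, 30] -> [30] and [30]
    Merge: [30] + [30] -> [30, 30]
    Split: [15, 1] -> [15] and [1]
    Merge: [15] + [1] -> [1, 15]
  Merge: [30, 30] + [1, 15] -> [1, 15, 30, 30]
Merge: [8, 22, 25, 39] + [1, 15, 30, 30] -> [1, 8, 15, 22, 25, 30, 30, 39]

Final sorted array: [1, 8, 15, 22, 25, 30, 30, 39]

The merge sort proceeds by recursively splitting the array and merging sorted halves.
After all merges, the sorted array is [1, 8, 15, 22, 25, 30, 30, 39].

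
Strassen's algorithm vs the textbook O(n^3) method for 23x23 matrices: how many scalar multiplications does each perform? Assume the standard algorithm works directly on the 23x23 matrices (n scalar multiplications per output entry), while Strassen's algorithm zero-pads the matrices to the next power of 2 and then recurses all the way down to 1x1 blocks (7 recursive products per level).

Matrix multiplication for 23x23 matrices:

Strassen's algorithm requires power-of-2 dimensions. Pad 23x23 to 32x32 (next power of 2).

Standard algorithm: 23^3 = 12167 multiplications
Strassen's algorithm: 7^(log2(32)) = 7^5 = 16807 multiplications
Difference: 12167 - 16807 = -4640 (Strassen uses MORE here due to padding overhead — for small or just-over-power-of-2 n, padding can outweigh the per-level savings)

Standard: 12167 multiplications (23^3). Strassen: 16807 multiplications (7^5, after padding to 32x32). Strassen reduces 8 recursive multiplications to 7 at each level.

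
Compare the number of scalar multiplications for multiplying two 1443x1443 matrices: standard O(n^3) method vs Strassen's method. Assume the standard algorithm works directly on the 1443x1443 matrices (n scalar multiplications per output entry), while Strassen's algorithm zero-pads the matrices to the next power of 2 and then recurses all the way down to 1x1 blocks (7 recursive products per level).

Matrix multiplication for 1443x1443 matrices:

Strassen's algorithm requires power-of-2 dimensions. Pad 1443x1443 to 2048x2048 (next power of 2).

Standard algorithm: 1443^3 = 3004685307 multiplications
Strassen's algorithm: 7^(log2(2048)) = 7^11 = 1977326743 multiplications
Savings: 3004685307 - 1977326743 = 1027358564 multiplications

Standard: 3004685307 multiplications (1443^3). Strassen: 1977326743 multiplications (7^11, after padding to 2048x2048). Strassen reduces 8 recursive multiplications to 7 at each level.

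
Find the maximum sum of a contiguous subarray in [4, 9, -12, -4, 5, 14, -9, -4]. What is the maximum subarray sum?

Using Kadane's algorithm on [4, 9, -12, -4, 5, 14, -9, -4]:

Scanning through the array:
Position 1 (value 9): max_ending_here = 13, max_so_far = 13
Position 2 (value -12): max_ending_here = 1, max_so_far = 13
Position 3 (value -4): max_ending_here = -3, max_so_far = 13
Position 4 (value 5): max_ending_here = 5, max_so_far = 13
Position 5 (value 14): max_ending_here = 19, max_so_far = 19
Position 6 (value -9): max_ending_here = 10, max_so_far = 19
Position 7 (value -4): max_ending_here = 6, max_so_far = 19

Maximum subarray: [5, 14]
Maximum sum: 19

The maximum subarray is [5, 14] with sum 19. This subarray runs from index 4 to index 5.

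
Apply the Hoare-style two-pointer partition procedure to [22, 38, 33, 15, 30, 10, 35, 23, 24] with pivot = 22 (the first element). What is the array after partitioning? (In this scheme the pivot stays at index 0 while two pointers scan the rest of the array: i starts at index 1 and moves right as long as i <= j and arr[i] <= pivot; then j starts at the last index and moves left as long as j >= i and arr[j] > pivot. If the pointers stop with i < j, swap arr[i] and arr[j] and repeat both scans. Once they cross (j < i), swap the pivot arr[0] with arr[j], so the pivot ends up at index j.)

Hoare-style two-pointer partition with pivot = 22:

Initial array: [22, 38, 33, 15, 30, 10, 35, 23, 24]

Pointers start at i = 1, j = 8.
i stops at index 1 (arr[1]=38 > 22), j stops at index 5 (arr[5]=10 <= 22): swap arr[1] and arr[5], array becomes [22, 10, 33, 15, 30, 38, 35, 23, 24]
i stops at index 2 (arr[2]=33 > 22), j stops at index 3 (arr[3]=15 <= 22): swap arr[2] and arr[3], array becomes [22, 10, 15, 33, 30, 38, 35, 23, 24]
i ends at 3, j ends at 2: the pointers have crossed (j < i), so scanning stops.

Swap pivot arr[0] with arr[2] to place pivot at position 2: [15, 10, 22, 33, 30, 38, 35, 23, 24]
Pivot position: 2

After partitioning with pivot 22, the array becomes [15, 10, 22, 33, 30, 38, 35, 23, 24]. The pivot is placed at index 2. All elements to the left of the pivot are <= 22, and all elements to the right are > 22.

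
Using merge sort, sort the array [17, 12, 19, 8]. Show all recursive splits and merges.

Merge sort trace:

Split: [17, 12, 19, 8] -> [17, 12] and [19, 8]
  Split: [17, 12] -> [17] and [12]
  Merge: [17] + [12] -> [12, 17]
  Split: [19, 8] -> [19] and [8]
  Merge: [19] + [8] -> [8, 19]
Merge: [12, 17] + [8, 19] -> [8, 12, 17, 19]

Final sorted array: [8, 12, 17, 19]

The merge sort proceeds by recursively splitting the array and merging sorted halves.
After all merges, the sorted array is [8, 12, 17, 19].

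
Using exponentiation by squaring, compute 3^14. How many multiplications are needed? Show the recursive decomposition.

Computing 3^14 by squaring (build up from 3^1; each line after the first costs one multiplication):

3^1 = 3
3^2 = (3^1)^2 = 3^2 = 9
3^3 = 3 * 3^2 = 3 * 9 = 27
3^6 = (3^3)^2 = 27^2 = 729
3^7 = 3 * 3^6 = 3 * 729 = 2187
3^14 = (3^7)^2 = 2187^2 = 4782969

Result: 4782969
Multiplications needed: 5 (5 lines after 3^1)

3^14 = 4782969. Using exponentiation by squaring, this requires 5 multiplications. The key idea: if the exponent is even, square the half-power; if odd, multiply by the base once.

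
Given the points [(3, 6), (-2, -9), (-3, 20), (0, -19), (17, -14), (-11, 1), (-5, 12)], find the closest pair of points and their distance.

Computing all pairwise distances among 7 points:

d((3, 6), (-2, -9)) = 15.8114
d((3, 6), (-3, 20)) = 15.2315
d((3, 6), (0, -19)) = 25.1794
d((3, 6), (17, -14)) = 24.4131
d((3, 6), (-11, 1)) = 14.8661
d((3, 6), (-5, 12)) = 10.0
d((-2, -9), (-3, 20)) = 29.0172
d((-2, -9), (0, -19)) = 10.198
d((-2, -9), (17, -14)) = 19.6469
d((-2, -9), (-11, 1)) = 13.4536
d((-2, -9), (-5, 12)) = 21.2132
d((-3, 20), (0, -19)) = 39.1152
d((-3, 20), (17, -14)) = 39.4462
d((-3, 20), (-11, 1)) = 20.6155
d((-3, 20), (-5, 12)) = 8.2462 <-- minimum
d((0, -19), (17, -14)) = 17.72
d((0, -19), (-11, 1)) = 22.8254
d((0, -19), (-5, 12)) = 31.4006
d((17, -14), (-11, 1)) = 31.7648
d((17, -14), (-5, 12)) = 34.0588
d((-11, 1), (-5, 12)) = 12.53

Closest pair: (-3, 20) and (-5, 12) with distance 8.2462

The closest pair is (-3, 20) and (-5, 12) with Euclidean distance 8.2462. For 7 points, brute-force pairwise comparison is shown above. For large n, the divide-and-conquer algorithm (sort by x, recurse on halves, check the dividing strip) achieves O(n log n).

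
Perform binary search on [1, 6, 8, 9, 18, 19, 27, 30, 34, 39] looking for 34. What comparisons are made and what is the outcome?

Binary search for 34 in [1, 6, 8, 9, 18, 19, 27, 30, 34, 39]:

lo=0, hi=9, mid=4, arr[mid]=18 -> 18 < 34, search right half
lo=5, hi=9, mid=7, arr[mid]=30 -> 30 < 34, search right half
lo=8, hi=9, mid=8, arr[mid]=34 -> Found target at index 8!

Binary search finds 34 at index 8 after 3 comparisons. The search repeatedly halves the search space by comparing with the middle element.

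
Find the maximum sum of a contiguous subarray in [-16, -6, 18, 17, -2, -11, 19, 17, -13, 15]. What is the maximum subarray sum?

Using Kadane's algorithm on [-16, -6, 18, 17, -2, -11, 19, 17, -13, 15]:

Scanning through the array:
Position 1 (value -6): max_ending_here = -6, max_so_far = -6
Position 2 (value 18): max_ending_here = 18, max_so_far = 18
Position 3 (value 17): max_ending_here = 35, max_so_far = 35
Position 4 (value -2): max_ending_here = 33, max_so_far = 35
Position 5 (value -11): max_ending_here = 22, max_so_far = 35
Position 6 (value 19): max_ending_here = 41, max_so_far = 41
Position 7 (value 17): max_ending_here = 58, max_so_far = 58
Position 8 (value -13): max_ending_here = 45, max_so_far = 58
Position 9 (value 15): max_ending_here = 60, max_so_far = 60

Maximum subarray: [18, 17, -2, -11, 19, 17, -13, 15]
Maximum sum: 60

The maximum subarray is [18, 17, -2, -11, 19, 17, -13, 15] with sum 60. This subarray runs from index 2 to index 9.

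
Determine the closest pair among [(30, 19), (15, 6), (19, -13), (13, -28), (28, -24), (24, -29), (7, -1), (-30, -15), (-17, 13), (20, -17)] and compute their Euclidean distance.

Computing all pairwise distances among 10 points:

d((30, 19), (15, 6)) = 19.8494
d((30, 19), (19, -13)) = 33.8378
d((30, 19), (13, -28)) = 49.98
d((30, 19), (28, -24)) = 43.0465
d((30, 19), (24, -29)) = 48.3735
d((30, 19), (7, -1)) = 30.4795
d((30, 19), (-30, -15)) = 68.9638
d((30, 19), (-17, 13)) = 47.3814
d((30, 19), (20, -17)) = 37.3631
d((15, 6), (19, -13)) = 19.4165
d((15, 6), (13, -28)) = 34.0588
d((15, 6), (28, -24)) = 32.6956
d((15, 6), (24, -29)) = 36.1386
d((15, 6), (7, -1)) = 10.6301
d((15, 6), (-30, -15)) = 49.6588
d((15, 6), (-17, 13)) = 32.7567
d((15, 6), (20, -17)) = 23.5372
d((19, -13), (13, -28)) = 16.1555
d((19, -13), (28, -24)) = 14.2127
d((19, -13), (24, -29)) = 16.7631
d((19, -13), (7, -1)) = 16.9706
d((19, -13), (-30, -15)) = 49.0408
d((19, -13), (-17, 13)) = 44.4072
d((19, -13), (20, -17)) = 4.1231 <-- minimum
d((13, -28), (28, -24)) = 15.5242
d((13, -28), (24, -29)) = 11.0454
d((13, -28), (7, -1)) = 27.6586
d((13, -28), (-30, -15)) = 44.9222
d((13, -28), (-17, 13)) = 50.8035
d((13, -28), (20, -17)) = 13.0384
d((28, -24), (24, -29)) = 6.4031
d((28, -24), (7, -1)) = 31.1448
d((28, -24), (-30, -15)) = 58.6941
d((28, -24), (-17, 13)) = 58.258
d((28, -24), (20, -17)) = 10.6301
d((24, -29), (7, -1)) = 32.7567
d((24, -29), (-30, -15)) = 55.7853
d((24, -29), (-17, 13)) = 58.6941
d((24, -29), (20, -17)) = 12.6491
d((7, -1), (-30, -15)) = 39.5601
d((7, -1), (-17, 13)) = 27.7849
d((7, -1), (20, -17)) = 20.6155
d((-30, -15), (-17, 13)) = 30.8707
d((-30, -15), (20, -17)) = 50.04
d((-17, 13), (20, -17)) = 47.634

Closest pair: (19, -13) and (20, -17) with distance 4.1231

The closest pair is (19, -13) and (20, -17) with Euclidean distance 4.1231. For 10 points, brute-force pairwise comparison is shown above. For large n, the divide-and-conquer algorithm (sort by x, recurse on halves, check the dividing strip) achieves O(n log n).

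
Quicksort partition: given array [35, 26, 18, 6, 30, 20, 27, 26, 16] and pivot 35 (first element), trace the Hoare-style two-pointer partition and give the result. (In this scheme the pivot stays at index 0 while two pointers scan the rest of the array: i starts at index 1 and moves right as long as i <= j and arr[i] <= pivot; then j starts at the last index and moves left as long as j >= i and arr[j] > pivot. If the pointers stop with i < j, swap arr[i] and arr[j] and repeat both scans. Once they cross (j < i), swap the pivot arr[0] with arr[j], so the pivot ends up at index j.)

Hoare-style two-pointer partition with pivot = 35:

Initial array: [35, 26, 18, 6, 30, 20, 27, 26, 16]

Pointers start at i = 1, j = 8.
i ends at 9, j ends at 8: the pointers have crossed (j < i), so scanning stops.

Swap pivot arr[0] with arr[8] to place pivot at position 8: [16, 26, 18, 6, 30, 20, 27, 26, 35]
Pivot position: 8

After partitioning with pivot 35, the array becomes [16, 26, 18, 6, 30, 20, 27, 26, 35]. The pivot is placed at index 8. All elements to the left of the pivot are <= 35, and all elements to the right are > 35.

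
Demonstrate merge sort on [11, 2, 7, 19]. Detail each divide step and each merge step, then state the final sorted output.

Merge sort trace:

Split: [11, 2, 7, 19] -> [11, 2] and [7, 19]
  Split: [11, 2] -> [11] and [2]
  Merge: [11] + [2] -> [2, 11]
  Split: [7, 19] -> [7] and [19]
  Merge: [7] + [19] -> [7, 19]
Merge: [2, 11] + [7, 19] -> [2, 7, 11, 19]

Final sorted array: [2, 7, 11, 19]

The merge sort proceeds by recursively splitting the array and merging sorted halves.
After all merges, the sorted array is [2, 7, 11, 19].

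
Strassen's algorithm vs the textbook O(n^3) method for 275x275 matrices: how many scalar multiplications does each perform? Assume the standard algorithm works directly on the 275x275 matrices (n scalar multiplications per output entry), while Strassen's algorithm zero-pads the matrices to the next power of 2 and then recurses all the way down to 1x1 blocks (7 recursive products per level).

Matrix multiplication for 275x275 matrices:

Strassen's algorithm requires power-of-2 dimensions. Pad 275x275 to 512x512 (next power of 2).

Standard algorithm: 275^3 = 20796875 multiplications
Strassen's algorithm: 7^(log2(512)) = 7^9 = 40353607 multiplications
Difference: 20796875 - 40353607 = -19556732 (Strassen uses MORE here due to padding overhead — for small or just-over-power-of-2 n, padding can outweigh the per-level savings)

Standard: 20796875 multiplications (275^3). Strassen: 40353607 multiplications (7^9, after padding to 512x512). Strassen reduces 8 recursive multiplications to 7 at each level.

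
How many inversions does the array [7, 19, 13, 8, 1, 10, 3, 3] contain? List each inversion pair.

Finding inversions in [7, 19, 13, 8, 1, 10, 3, 3]:

(0, 4): arr[0]=7 > arr[4]=1
(0, 6): arr[0]=7 > arr[6]=3
(0, 7): arr[0]=7 > arr[7]=3
(1, 2): arr[1]=19 > arr[2]=13
(1, 3): arr[1]=19 > arr[3]=8
(1, 4): arr[1]=19 > arr[4]=1
(1, 5): arr[1]=19 > arr[5]=10
(1, 6): arr[1]=19 > arr[6]=3
(1, 7): arr[1]=19 > arr[7]=3
(2, 3): arr[2]=13 > arr[3]=8
(2, 4): arr[2]=13 > arr[4]=1
(2, 5): arr[2]=13 > arr[5]=10
(2, 6): arr[2]=13 > arr[6]=3
(2, 7): arr[2]=13 > arr[7]=3
(3, 4): arr[3]=8 > arr[4]=1
(3, 6): arr[3]=8 > arr[6]=3
(3, 7): arr[3]=8 > arr[7]=3
(5, 6): arr[5]=10 > arr[6]=3
(5, 7): arr[5]=10 > arr[7]=3

Total inversions: 19

The array has 19 inversion(s): (0,4), (0,6), (0,7), (1,2), (1,3), (1,4), (1,5), (1,6), (1,7), (2,3), (2,4), (2,5), (2,6), (2,7), (3,4), (3,6), (3,7), (5,6), (5,7). Each pair (i,j) satisfies i < j and arr[i] > arr[j].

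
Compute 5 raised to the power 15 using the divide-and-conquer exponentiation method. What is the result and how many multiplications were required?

Computing 5^15 by squaring (build up from 5^1; each line after the first costs one multiplication):

5^1 = 5
5^2 = (5^1)^2 = 5^2 = 25
5^3 = 5 * 5^2 = 5 * 25 = 125
5^6 = (5^3)^2 = 125^2 = 15625
5^7 = 5 * 5^6 = 5 * 15625 = 78125
5^14 = (5^7)^2 = 78125^2 = 6103515625
5^15 = 5 * 5^14 = 5 * 6103515625 = 30517578125

Result: 30517578125
Multiplications needed: 6 (6 lines after 5^1)

5^15 = 30517578125. Using exponentiation by squaring, this requires 6 multiplications. The key idea: if the exponent is even, square the half-power; if odd, multiply by the base once.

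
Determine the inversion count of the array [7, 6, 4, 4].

Finding inversions in [7, 6, 4, 4]:

(0, 1): arr[0]=7 > arr[1]=6
(0, 2): arr[0]=7 > arr[2]=4
(0, 3): arr[0]=7 > arr[3]=4
(1, 2): arr[1]=6 > arr[2]=4
(1, 3): arr[1]=6 > arr[3]=4

Total inversions: 5

The array has 5 inversion(s): (0,1), (0,2), (0,3), (1,2), (1,3). Each pair (i,j) satisfies i < j and arr[i] > arr[j].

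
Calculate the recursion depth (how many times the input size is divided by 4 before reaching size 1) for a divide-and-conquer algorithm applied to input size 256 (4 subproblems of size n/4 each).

For divide and conquer with division factor 4:

Problem sizes at each level:
Level 0: 256
Level 1: 64
Level 2: 16
Level 3: 4
Level 4: 1

The root is level 0 and the size-1 base case is level 4 (the tree spans levels 0 through 4, i.e. 5 levels counting the root), so the depth is the number of divisions: log_4(256) = 4

The recursion tree depth is log_4(256) = 4. At each level, the problem size is divided by 4, so it takes 4 divisions to reduce to a base case of size 1. The algorithm makes 4 recursive calls at each level.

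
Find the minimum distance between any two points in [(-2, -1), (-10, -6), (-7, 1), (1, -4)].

Computing all pairwise distances among 4 points:

d((-2, -1), (-10, -6)) = 9.434
d((-2, -1), (-7, 1)) = 5.3852
d((-2, -1), (1, -4)) = 4.2426 <-- minimum
d((-10, -6), (-7, 1)) = 7.6158
d((-10, -6), (1, -4)) = 11.1803
d((-7, 1), (1, -4)) = 9.434

Closest pair: (-2, -1) and (1, -4) with distance 4.2426

The closest pair is (-2, -1) and (1, -4) with Euclidean distance 4.2426. For 4 points, brute-force pairwise comparison is shown above. For large n, the divide-and-conquer algorithm (sort by x, recurse on halves, check the dividing strip) achieves O(n log n).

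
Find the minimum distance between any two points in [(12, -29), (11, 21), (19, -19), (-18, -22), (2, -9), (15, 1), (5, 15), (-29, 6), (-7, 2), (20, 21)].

Computing all pairwise distances among 10 points:

d((12, -29), (11, 21)) = 50.01
d((12, -29), (19, -19)) = 12.2066
d((12, -29), (-18, -22)) = 30.8058
d((12, -29), (2, -9)) = 22.3607
d((12, -29), (15, 1)) = 30.1496
d((12, -29), (5, 15)) = 44.5533
d((12, -29), (-29, 6)) = 53.9073
d((12, -29), (-7, 2)) = 36.3593
d((12, -29), (20, 21)) = 50.636
d((11, 21), (19, -19)) = 40.7922
d((11, 21), (-18, -22)) = 51.8652
d((11, 21), (2, -9)) = 31.3209
d((11, 21), (15, 1)) = 20.3961
d((11, 21), (5, 15)) = 8.4853 <-- minimum
d((11, 21), (-29, 6)) = 42.72
d((11, 21), (-7, 2)) = 26.1725
d((11, 21), (20, 21)) = 9.0
d((19, -19), (-18, -22)) = 37.1214
d((19, -19), (2, -9)) = 19.7231
d((19, -19), (15, 1)) = 20.3961
d((19, -19), (5, 15)) = 36.7696
d((19, -19), (-29, 6)) = 54.1202
d((19, -19), (-7, 2)) = 33.4215
d((19, -19), (20, 21)) = 40.0125
d((-18, -22), (2, -9)) = 23.8537
d((-18, -22), (15, 1)) = 40.2244
d((-18, -22), (5, 15)) = 43.566
d((-18, -22), (-29, 6)) = 30.0832
d((-18, -22), (-7, 2)) = 26.4008
d((-18, -22), (20, 21)) = 57.3847
d((2, -9), (15, 1)) = 16.4012
d((2, -9), (5, 15)) = 24.1868
d((2, -9), (-29, 6)) = 34.4384
d((2, -9), (-7, 2)) = 14.2127
d((2, -9), (20, 21)) = 34.9857
d((15, 1), (5, 15)) = 17.2047
d((15, 1), (-29, 6)) = 44.2832
d((15, 1), (-7, 2)) = 22.0227
d((15, 1), (20, 21)) = 20.6155
d((5, 15), (-29, 6)) = 35.171
d((5, 15), (-7, 2)) = 17.6918
d((5, 15), (20, 21)) = 16.1555
d((-29, 6), (-7, 2)) = 22.3607
d((-29, 6), (20, 21)) = 51.2445
d((-7, 2), (20, 21)) = 33.0151

Closest pair: (11, 21) and (5, 15) with distance 8.4853

The closest pair is (11, 21) and (5, 15) with Euclidean distance 8.4853. For 10 points, brute-force pairwise comparison is shown above. For large n, the divide-and-conquer algorithm (sort by x, recurse on halves, check the dividing strip) achieves O(n log n).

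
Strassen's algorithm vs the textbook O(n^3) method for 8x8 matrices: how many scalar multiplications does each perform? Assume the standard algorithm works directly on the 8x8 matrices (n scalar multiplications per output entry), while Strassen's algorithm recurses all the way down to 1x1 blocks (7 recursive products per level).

Matrix multiplication for 8x8 matrices:

Standard algorithm: 8^3 = 512 multiplications
Strassen's algorithm: 7^(log2(8)) = 7^3 = 343 multiplications
Savings: 512 - 343 = 169 multiplications

Standard: 512 multiplications (8^3). Strassen: 343 multiplications (7^3). Strassen reduces 8 recursive multiplications to 7 at each level.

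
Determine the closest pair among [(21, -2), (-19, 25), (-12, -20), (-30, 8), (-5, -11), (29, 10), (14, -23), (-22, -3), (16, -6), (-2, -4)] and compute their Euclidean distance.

Computing all pairwise distances among 10 points:

d((21, -2), (-19, 25)) = 48.2597
d((21, -2), (-12, -20)) = 37.5899
d((21, -2), (-30, 8)) = 51.9711
d((21, -2), (-5, -11)) = 27.5136
d((21, -2), (29, 10)) = 14.4222
d((21, -2), (14, -23)) = 22.1359
d((21, -2), (-22, -3)) = 43.0116
d((21, -2), (16, -6)) = 6.4031 <-- minimum
d((21, -2), (-2, -4)) = 23.0868
d((-19, 25), (-12, -20)) = 45.5412
d((-19, 25), (-30, 8)) = 20.2485
d((-19, 25), (-5, -11)) = 38.6264
d((-19, 25), (29, 10)) = 50.2892
d((-19, 25), (14, -23)) = 58.2495
d((-19, 25), (-22, -3)) = 28.1603
d((-19, 25), (16, -6)) = 46.7547
d((-19, 25), (-2, -4)) = 33.6155
d((-12, -20), (-30, 8)) = 33.2866
d((-12, -20), (-5, -11)) = 11.4018
d((-12, -20), (29, 10)) = 50.8035
d((-12, -20), (14, -23)) = 26.1725
d((-12, -20), (-22, -3)) = 19.7231
d((-12, -20), (16, -6)) = 31.305
d((-12, -20), (-2, -4)) = 18.868
d((-30, 8), (-5, -11)) = 31.4006
d((-30, 8), (29, 10)) = 59.0339
d((-30, 8), (14, -23)) = 53.8238
d((-30, 8), (-22, -3)) = 13.6015
d((-30, 8), (16, -6)) = 48.0833
d((-30, 8), (-2, -4)) = 30.4631
d((-5, -11), (29, 10)) = 39.9625
d((-5, -11), (14, -23)) = 22.4722
d((-5, -11), (-22, -3)) = 18.7883
d((-5, -11), (16, -6)) = 21.587
d((-5, -11), (-2, -4)) = 7.6158
d((29, 10), (14, -23)) = 36.2491
d((29, 10), (-22, -3)) = 52.6308
d((29, 10), (16, -6)) = 20.6155
d((29, 10), (-2, -4)) = 34.0147
d((14, -23), (-22, -3)) = 41.1825
d((14, -23), (16, -6)) = 17.1172
d((14, -23), (-2, -4)) = 24.8395
d((-22, -3), (16, -6)) = 38.1182
d((-22, -3), (-2, -4)) = 20.025
d((16, -6), (-2, -4)) = 18.1108

Closest pair: (21, -2) and (16, -6) with distance 6.4031

The closest pair is (21, -2) and (16, -6) with Euclidean distance 6.4031. For 10 points, brute-force pairwise comparison is shown above. For large n, the divide-and-conquer algorithm (sort by x, recurse on halves, check the dividing strip) achieves O(n log n).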